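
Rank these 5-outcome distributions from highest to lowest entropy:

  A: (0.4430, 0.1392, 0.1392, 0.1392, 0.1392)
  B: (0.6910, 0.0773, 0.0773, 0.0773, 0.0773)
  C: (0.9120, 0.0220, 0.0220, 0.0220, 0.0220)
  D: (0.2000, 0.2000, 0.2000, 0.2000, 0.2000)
D > A > B > C

Key insight: Entropy is maximized by uniform distributions and minimized by concentrated distributions.

Entropies:
  H(A) = 2.1046 bits
  H(B) = 1.5100 bits
  H(C) = 0.6058 bits
  H(D) = 2.3219 bits

Ranking: D > A > B > C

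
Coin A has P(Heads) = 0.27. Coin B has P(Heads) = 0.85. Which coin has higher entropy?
A

For binary distributions, entropy is maximized at p=0.5 and decreases as p moves toward 0 or 1.

H(A) = H(0.27) = 0.8415 bits
H(B) = H(0.85) = 0.6098 bits

Distribution A (p=0.27) is closer to uniform (p=0.5), so it has higher entropy.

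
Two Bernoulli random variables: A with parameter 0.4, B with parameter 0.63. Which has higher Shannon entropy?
A

For binary distributions, entropy is maximized at p=0.5 and decreases as p moves toward 0 or 1.

H(A) = H(0.4) = 0.9710 bits
H(B) = H(0.63) = 0.9507 bits

Distribution A (p=0.4) is closer to uniform (p=0.5), so it has higher entropy.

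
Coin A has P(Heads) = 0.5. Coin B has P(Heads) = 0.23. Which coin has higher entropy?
A

For binary distributions, entropy is maximized at p=0.5 and decreases as p moves toward 0 or 1.

H(A) = H(0.5) = 1.0000 bits
H(B) = H(0.23) = 0.7780 bits

Distribution A (p=0.5) is closer to uniform (p=0.5), so it has higher entropy.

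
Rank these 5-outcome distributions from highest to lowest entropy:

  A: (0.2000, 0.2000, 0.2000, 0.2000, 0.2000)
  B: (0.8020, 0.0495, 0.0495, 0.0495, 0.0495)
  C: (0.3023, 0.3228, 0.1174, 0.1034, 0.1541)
A > C > B

Key insight: Entropy is maximized by uniform distributions and minimized by concentrated distributions.

- Uniform distributions have maximum entropy log₂(5) = 2.3219 bits
- The more "peaked" or concentrated a distribution, the lower its entropy

Entropies:
  H(A) = 2.3219 bits
  H(B) = 1.1139 bits
  H(C) = 2.1654 bits

Ranking: A > C > B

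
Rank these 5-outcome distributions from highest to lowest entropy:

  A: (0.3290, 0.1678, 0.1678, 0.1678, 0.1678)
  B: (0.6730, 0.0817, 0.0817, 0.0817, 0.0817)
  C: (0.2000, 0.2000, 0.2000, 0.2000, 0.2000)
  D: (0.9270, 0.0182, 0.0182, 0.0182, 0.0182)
C > A > B > D

Key insight: Entropy is maximized by uniform distributions and minimized by concentrated distributions.

Entropies:
  H(A) = 2.2559 bits
  H(B) = 1.5658 bits
  H(C) = 2.3219 bits
  H(D) = 0.5230 bits

Ranking: C > A > B > D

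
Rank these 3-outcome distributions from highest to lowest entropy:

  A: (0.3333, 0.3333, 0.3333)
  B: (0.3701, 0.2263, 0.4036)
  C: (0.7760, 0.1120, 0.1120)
A > B > C

Key insight: Entropy is maximized by uniform distributions and minimized by concentrated distributions.

- Uniform distributions have maximum entropy log₂(3) = 1.5850 bits
- The more "peaked" or concentrated a distribution, the lower its entropy

Entropies:
  H(A) = 1.5850 bits
  H(B) = 1.5442 bits
  H(C) = 0.9914 bits

Ranking: A > B > C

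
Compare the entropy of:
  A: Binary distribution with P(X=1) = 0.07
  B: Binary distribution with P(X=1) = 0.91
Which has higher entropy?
B

For binary distributions, entropy is maximized at p=0.5 and decreases as p moves toward 0 or 1.

H(A) = H(0.07) = 0.3659 bits
H(B) = H(0.91) = 0.4365 bits

Distribution B (p=0.91) is closer to uniform (p=0.5), so it has higher entropy.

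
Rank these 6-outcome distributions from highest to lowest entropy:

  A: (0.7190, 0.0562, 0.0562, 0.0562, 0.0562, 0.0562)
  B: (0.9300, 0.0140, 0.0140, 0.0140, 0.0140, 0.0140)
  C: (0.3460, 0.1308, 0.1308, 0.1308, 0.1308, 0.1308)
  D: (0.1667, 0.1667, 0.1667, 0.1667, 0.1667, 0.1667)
D > C > A > B

Key insight: Entropy is maximized by uniform distributions and minimized by concentrated distributions.

Entropies:
  H(A) = 1.5093 bits
  H(B) = 0.5285 bits
  H(C) = 2.4490 bits
  H(D) = 2.5850 bits

Ranking: D > C > A > B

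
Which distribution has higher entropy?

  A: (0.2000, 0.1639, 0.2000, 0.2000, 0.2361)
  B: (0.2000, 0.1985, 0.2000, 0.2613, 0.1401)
A

Both distributions are close to uniform, making this a harder comparison.

H(A) = 2.3125 bits
H(B) = 2.2951 bits

The distribution closer to uniform has higher entropy.
Answer: A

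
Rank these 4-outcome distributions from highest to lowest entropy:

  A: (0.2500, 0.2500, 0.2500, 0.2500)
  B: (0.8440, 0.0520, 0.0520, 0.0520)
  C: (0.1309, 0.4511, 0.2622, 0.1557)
A > C > B

Key insight: Entropy is maximized by uniform distributions and minimized by concentrated distributions.

- Uniform distributions have maximum entropy log₂(4) = 2.0000 bits
- The more "peaked" or concentrated a distribution, the lower its entropy

Entropies:
  H(A) = 2.0000 bits
  H(B) = 0.8719 bits
  H(C) = 1.8263 bits

Ranking: A > C > B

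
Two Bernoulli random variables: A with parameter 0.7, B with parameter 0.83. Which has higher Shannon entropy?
A

For binary distributions, entropy is maximized at p=0.5 and decreases as p moves toward 0 or 1.

H(A) = H(0.7) = 0.8813 bits
H(B) = H(0.83) = 0.6577 bits

Distribution A (p=0.7) is closer to uniform (p=0.5), so it has higher entropy.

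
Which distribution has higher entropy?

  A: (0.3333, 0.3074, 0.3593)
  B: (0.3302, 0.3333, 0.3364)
B

Both distributions are close to uniform, making this a harder comparison.

H(A) = 1.5820 bits
H(B) = 1.5849 bits

The distribution closer to uniform has higher entropy.
Answer: B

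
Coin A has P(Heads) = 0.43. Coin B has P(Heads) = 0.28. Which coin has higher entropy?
A

For binary distributions, entropy is maximized at p=0.5 and decreases as p moves toward 0 or 1.

H(A) = H(0.43) = 0.9858 bits
H(B) = H(0.28) = 0.8555 bits

Distribution A (p=0.43) is closer to uniform (p=0.5), so it has higher entropy.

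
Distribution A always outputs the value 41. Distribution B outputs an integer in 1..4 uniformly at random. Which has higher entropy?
B

A is deterministic, so H(A) = 0. B is uniform over 4 outcomes, so H(B) = log₂(4) = 2.000 bits. Any distribution with genuine randomness has higher entropy than a deterministic one.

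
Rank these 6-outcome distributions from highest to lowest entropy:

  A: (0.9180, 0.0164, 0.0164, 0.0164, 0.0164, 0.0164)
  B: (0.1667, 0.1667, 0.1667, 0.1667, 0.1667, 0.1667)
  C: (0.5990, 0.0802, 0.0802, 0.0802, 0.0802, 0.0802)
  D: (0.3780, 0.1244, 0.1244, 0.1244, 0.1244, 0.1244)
B > D > C > A

Key insight: Entropy is maximized by uniform distributions and minimized by concentrated distributions.

Entropies:
  H(A) = 0.5996 bits
  H(B) = 2.5850 bits
  H(C) = 1.9026 bits
  H(D) = 2.4009 bits

Ranking: B > D > C > A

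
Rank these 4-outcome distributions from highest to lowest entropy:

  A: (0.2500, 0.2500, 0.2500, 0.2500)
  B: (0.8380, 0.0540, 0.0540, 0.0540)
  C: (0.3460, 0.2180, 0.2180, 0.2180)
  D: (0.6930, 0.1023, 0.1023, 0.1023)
A > C > D > B

Key insight: Entropy is maximized by uniform distributions and minimized by concentrated distributions.

Entropies:
  H(A) = 2.0000 bits
  H(B) = 0.8958 bits
  H(C) = 1.9670 bits
  H(D) = 1.3763 bits

Ranking: A > C > D > B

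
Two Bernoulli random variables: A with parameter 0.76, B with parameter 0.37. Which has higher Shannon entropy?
B

For binary distributions, entropy is maximized at p=0.5 and decreases as p moves toward 0 or 1.

H(A) = H(0.76) = 0.7950 bits
H(B) = H(0.37) = 0.9507 bits

Distribution B (p=0.37) is closer to uniform (p=0.5), so it has higher entropy.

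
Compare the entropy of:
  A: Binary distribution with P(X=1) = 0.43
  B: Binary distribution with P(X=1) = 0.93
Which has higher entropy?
A

For binary distributions, entropy is maximized at p=0.5 and decreases as p moves toward 0 or 1.

H(A) = H(0.43) = 0.9858 bits
H(B) = H(0.93) = 0.3659 bits

Distribution A (p=0.43) is closer to uniform (p=0.5), so it has higher entropy.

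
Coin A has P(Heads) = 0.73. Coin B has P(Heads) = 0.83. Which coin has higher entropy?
A

For binary distributions, entropy is maximized at p=0.5 and decreases as p moves toward 0 or 1.

H(A) = H(0.73) = 0.8415 bits
H(B) = H(0.83) = 0.6577 bits

Distribution A (p=0.73) is closer to uniform (p=0.5), so it has higher entropy.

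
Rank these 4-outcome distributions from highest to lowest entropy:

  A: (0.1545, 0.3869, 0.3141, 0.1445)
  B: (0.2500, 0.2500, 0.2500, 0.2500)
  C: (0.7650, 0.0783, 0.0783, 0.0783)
B > A > C

Key insight: Entropy is maximized by uniform distributions and minimized by concentrated distributions.

- Uniform distributions have maximum entropy log₂(4) = 2.0000 bits
- The more "peaked" or concentrated a distribution, the lower its entropy

Entropies:
  H(A) = 1.8744 bits
  H(B) = 2.0000 bits
  H(C) = 1.1591 bits

Ranking: B > A > C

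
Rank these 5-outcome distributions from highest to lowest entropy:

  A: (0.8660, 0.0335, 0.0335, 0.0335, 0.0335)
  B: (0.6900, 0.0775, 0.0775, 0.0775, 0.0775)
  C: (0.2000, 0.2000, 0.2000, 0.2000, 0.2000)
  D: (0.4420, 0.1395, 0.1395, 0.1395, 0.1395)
C > D > B > A

Key insight: Entropy is maximized by uniform distributions and minimized by concentrated distributions.

Entropies:
  H(A) = 0.8363 bits
  H(B) = 1.5132 bits
  H(C) = 2.3219 bits
  H(D) = 2.1063 bits

Ranking: C > D > B > A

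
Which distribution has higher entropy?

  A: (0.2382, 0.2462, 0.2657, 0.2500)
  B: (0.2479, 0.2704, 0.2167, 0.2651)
A

Both distributions are close to uniform, making this a harder comparison.

H(A) = 1.9989 bits
H(B) = 1.9948 bits

The distribution closer to uniform has higher entropy.
Answer: A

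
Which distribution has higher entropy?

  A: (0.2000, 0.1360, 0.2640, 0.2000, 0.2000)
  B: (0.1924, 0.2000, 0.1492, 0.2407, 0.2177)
B

Both distributions are close to uniform, making this a harder comparison.

H(A) = 2.2918 bits
H(B) = 2.3048 bits

The distribution closer to uniform has higher entropy.
Answer: B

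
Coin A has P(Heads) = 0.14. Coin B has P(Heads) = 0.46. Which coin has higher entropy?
B

For binary distributions, entropy is maximized at p=0.5 and decreases as p moves toward 0 or 1.

H(A) = H(0.14) = 0.5842 bits
H(B) = H(0.46) = 0.9954 bits

Distribution B (p=0.46) is closer to uniform (p=0.5), so it has higher entropy.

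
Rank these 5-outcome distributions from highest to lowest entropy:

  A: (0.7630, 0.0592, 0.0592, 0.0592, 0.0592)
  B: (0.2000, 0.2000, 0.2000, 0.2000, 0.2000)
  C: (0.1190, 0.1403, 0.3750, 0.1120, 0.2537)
B > C > A

Key insight: Entropy is maximized by uniform distributions and minimized by concentrated distributions.

- Uniform distributions have maximum entropy log₂(5) = 2.3219 bits
- The more "peaked" or concentrated a distribution, the lower its entropy

Entropies:
  H(A) = 1.2640 bits
  H(B) = 2.3219 bits
  H(C) = 2.1494 bits

Ranking: B > C > A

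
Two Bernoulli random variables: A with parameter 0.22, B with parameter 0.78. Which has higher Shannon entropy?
Equal

For binary distributions, entropy is maximized at p=0.5 and decreases as p moves toward 0 or 1.

H(A) = H(0.22) = 0.7602 bits
H(B) = H(0.78) = 0.7602 bits

Both distributions are equally far from uniform (|0.22-0.5| = |0.78-0.5|), so they have the same entropy.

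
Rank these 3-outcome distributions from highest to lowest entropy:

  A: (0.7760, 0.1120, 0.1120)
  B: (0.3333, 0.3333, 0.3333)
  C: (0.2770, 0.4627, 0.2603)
B > C > A

Key insight: Entropy is maximized by uniform distributions and minimized by concentrated distributions.

- Uniform distributions have maximum entropy log₂(3) = 1.5850 bits
- The more "peaked" or concentrated a distribution, the lower its entropy

Entropies:
  H(A) = 0.9914 bits
  H(B) = 1.5850 bits
  H(C) = 1.5329 bits

Ranking: B > C > A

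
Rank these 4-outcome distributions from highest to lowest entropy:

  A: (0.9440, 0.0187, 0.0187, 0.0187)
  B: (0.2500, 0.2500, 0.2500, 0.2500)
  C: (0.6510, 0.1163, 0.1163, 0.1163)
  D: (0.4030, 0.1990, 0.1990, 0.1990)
B > D > C > A

Key insight: Entropy is maximized by uniform distributions and minimized by concentrated distributions.

Entropies:
  H(A) = 0.4001 bits
  H(B) = 2.0000 bits
  H(C) = 1.4863 bits
  H(D) = 1.9189 bits

Ranking: B > D > C > A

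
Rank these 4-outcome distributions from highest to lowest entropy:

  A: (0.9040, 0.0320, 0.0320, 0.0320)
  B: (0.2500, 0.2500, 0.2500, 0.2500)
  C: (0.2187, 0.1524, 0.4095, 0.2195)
B > C > A

Key insight: Entropy is maximized by uniform distributions and minimized by concentrated distributions.

- Uniform distributions have maximum entropy log₂(4) = 2.0000 bits
- The more "peaked" or concentrated a distribution, the lower its entropy

Entropies:
  H(A) = 0.6083 bits
  H(B) = 2.0000 bits
  H(C) = 1.9008 bits

Ranking: B > C > A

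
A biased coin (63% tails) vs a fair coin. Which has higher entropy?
Fair coin

The fair coin is uniform (p=0.5), maximizing binary entropy at 1 bit. The biased coin has H(0.63) ≈ 0.951 bits — its outcome is more predictable, so its entropy is lower.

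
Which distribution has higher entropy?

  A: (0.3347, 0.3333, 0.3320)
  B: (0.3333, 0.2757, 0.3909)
A

Both distributions are close to uniform, making this a harder comparison.

H(A) = 1.5850 bits
H(B) = 1.5705 bits

The distribution closer to uniform has higher entropy.
Answer: A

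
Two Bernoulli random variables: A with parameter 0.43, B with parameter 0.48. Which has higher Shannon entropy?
B

For binary distributions, entropy is maximized at p=0.5 and decreases as p moves toward 0 or 1.

H(A) = H(0.43) = 0.9858 bits
H(B) = H(0.48) = 0.9988 bits

Distribution B (p=0.48) is closer to uniform (p=0.5), so it has higher entropy.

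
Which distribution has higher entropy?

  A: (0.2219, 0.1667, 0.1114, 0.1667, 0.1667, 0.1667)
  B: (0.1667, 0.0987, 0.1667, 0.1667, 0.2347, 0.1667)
A

Both distributions are close to uniform, making this a harder comparison.

H(A) = 2.5580 bits
H(B) = 2.5437 bits

The distribution closer to uniform has higher entropy.
Answer: A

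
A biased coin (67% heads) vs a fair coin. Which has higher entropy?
Fair coin

The fair coin is uniform (p=0.5), maximizing binary entropy at 1 bit. The biased coin has H(0.67) ≈ 0.915 bits — its outcome is more predictable, so its entropy is lower.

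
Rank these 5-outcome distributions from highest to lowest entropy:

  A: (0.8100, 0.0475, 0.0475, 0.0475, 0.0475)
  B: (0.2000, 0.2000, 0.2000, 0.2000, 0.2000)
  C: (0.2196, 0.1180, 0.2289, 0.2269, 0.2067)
B > C > A

Key insight: Entropy is maximized by uniform distributions and minimized by concentrated distributions.

- Uniform distributions have maximum entropy log₂(5) = 2.3219 bits
- The more "peaked" or concentrated a distribution, the lower its entropy

Entropies:
  H(A) = 1.0815 bits
  H(B) = 2.3219 bits
  H(C) = 2.2866 bits

Ranking: B > C > A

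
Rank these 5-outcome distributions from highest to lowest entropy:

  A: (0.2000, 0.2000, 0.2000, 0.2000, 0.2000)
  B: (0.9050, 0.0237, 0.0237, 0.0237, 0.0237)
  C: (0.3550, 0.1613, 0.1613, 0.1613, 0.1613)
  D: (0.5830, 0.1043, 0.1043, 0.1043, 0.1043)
A > C > D > B

Key insight: Entropy is maximized by uniform distributions and minimized by concentrated distributions.

Entropies:
  H(A) = 2.3219 bits
  H(B) = 0.6429 bits
  H(C) = 2.2285 bits
  H(D) = 1.8140 bits

Ranking: A > C > D > B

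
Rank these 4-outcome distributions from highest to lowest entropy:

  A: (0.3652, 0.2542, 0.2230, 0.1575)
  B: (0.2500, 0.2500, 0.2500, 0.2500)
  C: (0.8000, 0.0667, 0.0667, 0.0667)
B > A > C

Key insight: Entropy is maximized by uniform distributions and minimized by concentrated distributions.

- Uniform distributions have maximum entropy log₂(4) = 2.0000 bits
- The more "peaked" or concentrated a distribution, the lower its entropy

Entropies:
  H(A) = 1.9358 bits
  H(B) = 2.0000 bits
  H(C) = 1.0389 bits

Ranking: B > A > C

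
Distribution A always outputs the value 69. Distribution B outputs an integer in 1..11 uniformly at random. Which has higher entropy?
B

A is deterministic, so H(A) = 0. B is uniform over 11 outcomes, so H(B) = log₂(11) = 3.459 bits. Any distribution with genuine randomness has higher entropy than a deterministic one.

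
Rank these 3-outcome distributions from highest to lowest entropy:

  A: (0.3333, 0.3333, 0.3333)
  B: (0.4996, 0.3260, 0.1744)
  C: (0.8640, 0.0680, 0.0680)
A > B > C

Key insight: Entropy is maximized by uniform distributions and minimized by concentrated distributions.

- Uniform distributions have maximum entropy log₂(3) = 1.5850 bits
- The more "peaked" or concentrated a distribution, the lower its entropy

Entropies:
  H(A) = 1.5850 bits
  H(B) = 1.4667 bits
  H(C) = 0.7097 bits

Ranking: A > B > C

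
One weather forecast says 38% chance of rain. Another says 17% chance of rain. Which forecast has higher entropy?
38% forecast

Treat each forecast as a Bernoulli distribution. Binary entropy is maximized at p=0.5 and falls off symmetrically toward 0 or 1. The 38% forecast is closer to 50%, so it is more uncertain. H(38%) ≈ 0.958 bits, H(17%) ≈ 0.658 bits.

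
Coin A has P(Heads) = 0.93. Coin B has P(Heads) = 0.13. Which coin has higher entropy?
B

For binary distributions, entropy is maximized at p=0.5 and decreases as p moves toward 0 or 1.

H(A) = H(0.93) = 0.3659 bits
H(B) = H(0.13) = 0.5574 bits

Distribution B (p=0.13) is closer to uniform (p=0.5), so it has higher entropy.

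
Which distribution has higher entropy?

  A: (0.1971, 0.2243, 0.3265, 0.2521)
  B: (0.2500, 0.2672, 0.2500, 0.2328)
B

Both distributions are close to uniform, making this a harder comparison.

H(A) = 1.9739 bits
H(B) = 1.9983 bits

The distribution closer to uniform has higher entropy.
Answer: B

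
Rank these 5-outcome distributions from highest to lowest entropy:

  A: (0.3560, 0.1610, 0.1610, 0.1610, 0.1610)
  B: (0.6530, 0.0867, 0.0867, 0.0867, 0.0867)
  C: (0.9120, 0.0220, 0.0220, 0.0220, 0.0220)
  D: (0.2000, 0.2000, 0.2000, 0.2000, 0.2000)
D > A > B > C

Key insight: Entropy is maximized by uniform distributions and minimized by concentrated distributions.

Entropies:
  H(A) = 2.2273 bits
  H(B) = 1.6254 bits
  H(C) = 0.6058 bits
  H(D) = 2.3219 bits

Ranking: D > A > B > C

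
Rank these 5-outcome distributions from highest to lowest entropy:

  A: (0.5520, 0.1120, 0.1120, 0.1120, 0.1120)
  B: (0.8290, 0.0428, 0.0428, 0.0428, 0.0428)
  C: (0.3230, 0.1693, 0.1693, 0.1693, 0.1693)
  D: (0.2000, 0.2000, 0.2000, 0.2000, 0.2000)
D > C > A > B

Key insight: Entropy is maximized by uniform distributions and minimized by concentrated distributions.

Entropies:
  H(A) = 1.8882 bits
  H(B) = 1.0020 bits
  H(C) = 2.2616 bits
  H(D) = 2.3219 bits

Ranking: D > C > A > B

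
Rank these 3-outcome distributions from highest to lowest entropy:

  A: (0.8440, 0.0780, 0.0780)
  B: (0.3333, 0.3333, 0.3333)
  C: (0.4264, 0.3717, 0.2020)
B > C > A

Key insight: Entropy is maximized by uniform distributions and minimized by concentrated distributions.

- Uniform distributions have maximum entropy log₂(3) = 1.5850 bits
- The more "peaked" or concentrated a distribution, the lower its entropy

Entropies:
  H(A) = 0.7807 bits
  H(B) = 1.5850 bits
  H(C) = 1.5212 bits

Ranking: B > C > A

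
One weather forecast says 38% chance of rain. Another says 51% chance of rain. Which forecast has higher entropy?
51% forecast

Treat each forecast as a Bernoulli distribution. Binary entropy is maximized at p=0.5 and falls off symmetrically toward 0 or 1. The 51% forecast is closer to 50%, so it is more uncertain. H(38%) ≈ 0.958 bits, H(51%) ≈ 1.000 bits.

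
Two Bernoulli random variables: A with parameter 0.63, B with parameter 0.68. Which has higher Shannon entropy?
A

For binary distributions, entropy is maximized at p=0.5 and decreases as p moves toward 0 or 1.

H(A) = H(0.63) = 0.9507 bits
H(B) = H(0.68) = 0.9044 bits

Distribution A (p=0.63) is closer to uniform (p=0.5), so it has higher entropy.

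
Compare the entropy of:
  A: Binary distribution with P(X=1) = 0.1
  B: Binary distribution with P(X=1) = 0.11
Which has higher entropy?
B

For binary distributions, entropy is maximized at p=0.5 and decreases as p moves toward 0 or 1.

H(A) = H(0.1) = 0.4690 bits
H(B) = H(0.11) = 0.4999 bits

Distribution B (p=0.11) is closer to uniform (p=0.5), so it has higher entropy.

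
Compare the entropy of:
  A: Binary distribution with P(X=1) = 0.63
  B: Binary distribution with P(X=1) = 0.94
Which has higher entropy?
A

For binary distributions, entropy is maximized at p=0.5 and decreases as p moves toward 0 or 1.

H(A) = H(0.63) = 0.9507 bits
H(B) = H(0.94) = 0.3274 bits

Distribution A (p=0.63) is closer to uniform (p=0.5), so it has higher entropy.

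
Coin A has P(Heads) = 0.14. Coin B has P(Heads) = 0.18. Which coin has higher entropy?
B

For binary distributions, entropy is maximized at p=0.5 and decreases as p moves toward 0 or 1.

H(A) = H(0.14) = 0.5842 bits
H(B) = H(0.18) = 0.6801 bits

Distribution B (p=0.18) is closer to uniform (p=0.5), so it has higher entropy.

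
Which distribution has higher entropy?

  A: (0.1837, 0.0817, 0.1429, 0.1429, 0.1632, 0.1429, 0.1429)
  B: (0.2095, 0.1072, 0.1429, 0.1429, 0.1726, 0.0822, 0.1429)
A

Both distributions are close to uniform, making this a harder comparison.

H(A) = 2.7753 bits
H(B) = 2.7546 bits

The distribution closer to uniform has higher entropy.
Answer: A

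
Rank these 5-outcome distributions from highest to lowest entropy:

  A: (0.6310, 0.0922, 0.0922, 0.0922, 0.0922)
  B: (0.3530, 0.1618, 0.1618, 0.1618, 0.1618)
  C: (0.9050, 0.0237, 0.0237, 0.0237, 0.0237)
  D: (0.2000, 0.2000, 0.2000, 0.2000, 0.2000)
D > B > A > C

Key insight: Entropy is maximized by uniform distributions and minimized by concentrated distributions.

Entropies:
  H(A) = 1.6879 bits
  H(B) = 2.2307 bits
  H(C) = 0.6429 bits
  H(D) = 2.3219 bits

Ranking: D > B > A > C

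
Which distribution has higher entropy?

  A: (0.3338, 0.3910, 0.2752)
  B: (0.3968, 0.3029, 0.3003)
B

Both distributions are close to uniform, making this a harder comparison.

H(A) = 1.5704 bits
H(B) = 1.5723 bits

The distribution closer to uniform has higher entropy.
Answer: B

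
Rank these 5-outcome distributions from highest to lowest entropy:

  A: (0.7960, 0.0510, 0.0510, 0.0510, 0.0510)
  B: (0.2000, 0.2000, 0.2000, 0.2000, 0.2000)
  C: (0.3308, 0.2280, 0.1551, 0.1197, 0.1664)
B > C > A

Key insight: Entropy is maximized by uniform distributions and minimized by concentrated distributions.

- Uniform distributions have maximum entropy log₂(5) = 2.3219 bits
- The more "peaked" or concentrated a distribution, the lower its entropy

Entropies:
  H(A) = 1.1379 bits
  H(B) = 2.3219 bits
  H(C) = 2.2284 bits

Ranking: B > C > A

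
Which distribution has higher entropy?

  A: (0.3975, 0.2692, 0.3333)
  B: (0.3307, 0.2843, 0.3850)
B

Both distributions are close to uniform, making this a harder comparison.

H(A) = 1.5671 bits
H(B) = 1.5740 bits

The distribution closer to uniform has higher entropy.
Answer: B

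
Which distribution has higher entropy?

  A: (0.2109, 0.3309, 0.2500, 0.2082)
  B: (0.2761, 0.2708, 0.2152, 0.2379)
B

Both distributions are close to uniform, making this a harder comparison.

H(A) = 1.9728 bits
H(B) = 1.9928 bits

The distribution closer to uniform has higher entropy.
Answer: B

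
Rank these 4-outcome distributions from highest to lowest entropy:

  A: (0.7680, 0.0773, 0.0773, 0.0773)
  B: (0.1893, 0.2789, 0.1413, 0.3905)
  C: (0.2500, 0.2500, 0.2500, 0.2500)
C > B > A

Key insight: Entropy is maximized by uniform distributions and minimized by concentrated distributions.

- Uniform distributions have maximum entropy log₂(4) = 2.0000 bits
- The more "peaked" or concentrated a distribution, the lower its entropy

Entropies:
  H(A) = 1.1492 bits
  H(B) = 1.8971 bits
  H(C) = 2.0000 bits

Ranking: C > B > A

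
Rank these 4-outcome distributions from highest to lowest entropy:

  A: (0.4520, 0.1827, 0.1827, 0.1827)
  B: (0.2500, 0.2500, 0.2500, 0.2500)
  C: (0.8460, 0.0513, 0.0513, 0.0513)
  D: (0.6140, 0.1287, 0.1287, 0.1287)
B > A > D > C

Key insight: Entropy is maximized by uniform distributions and minimized by concentrated distributions.

Entropies:
  H(A) = 1.8619 bits
  H(B) = 2.0000 bits
  H(C) = 0.8638 bits
  H(D) = 1.5740 bits

Ranking: B > A > D > C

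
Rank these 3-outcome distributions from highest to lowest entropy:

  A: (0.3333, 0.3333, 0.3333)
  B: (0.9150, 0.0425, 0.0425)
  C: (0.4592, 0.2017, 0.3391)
A > C > B

Key insight: Entropy is maximized by uniform distributions and minimized by concentrated distributions.

- Uniform distributions have maximum entropy log₂(3) = 1.5850 bits
- The more "peaked" or concentrated a distribution, the lower its entropy

Entropies:
  H(A) = 1.5850 bits
  H(B) = 0.5046 bits
  H(C) = 1.5105 bits

Ranking: A > C > B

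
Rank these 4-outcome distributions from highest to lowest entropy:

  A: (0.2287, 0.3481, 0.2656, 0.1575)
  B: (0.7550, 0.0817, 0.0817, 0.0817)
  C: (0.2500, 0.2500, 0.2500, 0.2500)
C > A > B

Key insight: Entropy is maximized by uniform distributions and minimized by concentrated distributions.

- Uniform distributions have maximum entropy log₂(4) = 2.0000 bits
- The more "peaked" or concentrated a distribution, the lower its entropy

Entropies:
  H(A) = 1.9448 bits
  H(B) = 1.1916 bits
  H(C) = 2.0000 bits

Ranking: C > A > B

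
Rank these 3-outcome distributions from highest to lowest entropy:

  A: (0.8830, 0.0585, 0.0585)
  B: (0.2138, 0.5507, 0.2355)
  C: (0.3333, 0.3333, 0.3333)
C > B > A

Key insight: Entropy is maximized by uniform distributions and minimized by concentrated distributions.

- Uniform distributions have maximum entropy log₂(3) = 1.5850 bits
- The more "peaked" or concentrated a distribution, the lower its entropy

Entropies:
  H(A) = 0.6377 bits
  H(B) = 1.4411 bits
  H(C) = 1.5850 bits

Ranking: C > B > A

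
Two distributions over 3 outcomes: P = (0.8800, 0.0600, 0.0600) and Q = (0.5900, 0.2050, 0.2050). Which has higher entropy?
Q

P is highly concentrated on one outcome (88%), making it nearly deterministic. Q spreads its mass more evenly (max 59%). The more spread-out distribution has higher entropy: H(P) ≈ 0.649 bits, H(Q) ≈ 1.387 bits.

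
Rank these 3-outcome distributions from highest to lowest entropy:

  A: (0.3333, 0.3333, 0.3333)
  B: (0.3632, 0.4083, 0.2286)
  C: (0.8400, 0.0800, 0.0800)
A > B > C

Key insight: Entropy is maximized by uniform distributions and minimized by concentrated distributions.

- Uniform distributions have maximum entropy log₂(3) = 1.5850 bits
- The more "peaked" or concentrated a distribution, the lower its entropy

Entropies:
  H(A) = 1.5850 bits
  H(B) = 1.5450 bits
  H(C) = 0.7943 bits

Ranking: A > B > C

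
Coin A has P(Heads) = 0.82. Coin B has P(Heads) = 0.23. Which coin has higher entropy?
B

For binary distributions, entropy is maximized at p=0.5 and decreases as p moves toward 0 or 1.

H(A) = H(0.82) = 0.6801 bits
H(B) = H(0.23) = 0.7780 bits

Distribution B (p=0.23) is closer to uniform (p=0.5), so it has higher entropy.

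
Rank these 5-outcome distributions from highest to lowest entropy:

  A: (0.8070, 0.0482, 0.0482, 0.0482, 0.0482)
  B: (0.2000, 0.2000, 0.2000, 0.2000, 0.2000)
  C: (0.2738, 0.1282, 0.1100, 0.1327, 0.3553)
B > C > A

Key insight: Entropy is maximized by uniform distributions and minimized by concentrated distributions.

- Uniform distributions have maximum entropy log₂(5) = 2.3219 bits
- The more "peaked" or concentrated a distribution, the lower its entropy

Entropies:
  H(A) = 1.0937 bits
  H(B) = 2.3219 bits
  H(C) = 2.1589 bits

Ranking: B > C > A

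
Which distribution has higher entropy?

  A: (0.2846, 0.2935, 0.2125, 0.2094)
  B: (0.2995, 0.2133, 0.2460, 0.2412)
B

Both distributions are close to uniform, making this a harder comparison.

H(A) = 1.9822 bits
H(B) = 1.9890 bits

The distribution closer to uniform has higher entropy.
Answer: B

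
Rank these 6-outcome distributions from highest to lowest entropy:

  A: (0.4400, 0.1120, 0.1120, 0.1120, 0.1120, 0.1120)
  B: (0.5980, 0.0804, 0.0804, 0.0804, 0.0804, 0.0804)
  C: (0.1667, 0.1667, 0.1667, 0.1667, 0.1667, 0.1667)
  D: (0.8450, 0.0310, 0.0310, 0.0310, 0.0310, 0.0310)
C > A > B > D

Key insight: Entropy is maximized by uniform distributions and minimized by concentrated distributions.

Entropies:
  H(A) = 2.2899 bits
  H(B) = 1.9055 bits
  H(C) = 2.5850 bits
  H(D) = 0.9821 bits

Ranking: C > A > B > D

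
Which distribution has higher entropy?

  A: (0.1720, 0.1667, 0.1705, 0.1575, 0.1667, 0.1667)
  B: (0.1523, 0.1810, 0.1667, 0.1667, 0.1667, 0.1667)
A

Both distributions are close to uniform, making this a harder comparison.

H(A) = 2.5844 bits
H(B) = 2.5832 bits

The distribution closer to uniform has higher entropy.
Answer: A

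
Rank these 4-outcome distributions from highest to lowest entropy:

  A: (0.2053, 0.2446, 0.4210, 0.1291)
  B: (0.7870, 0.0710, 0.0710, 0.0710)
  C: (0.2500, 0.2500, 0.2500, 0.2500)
C > A > B

Key insight: Entropy is maximized by uniform distributions and minimized by concentrated distributions.

- Uniform distributions have maximum entropy log₂(4) = 2.0000 bits
- The more "peaked" or concentrated a distribution, the lower its entropy

Entropies:
  H(A) = 1.8726 bits
  H(B) = 1.0848 bits
  H(C) = 2.0000 bits

Ranking: C > A > B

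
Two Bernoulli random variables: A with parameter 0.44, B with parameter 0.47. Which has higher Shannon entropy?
B

For binary distributions, entropy is maximized at p=0.5 and decreases as p moves toward 0 or 1.

H(A) = H(0.44) = 0.9896 bits
H(B) = H(0.47) = 0.9974 bits

Distribution B (p=0.47) is closer to uniform (p=0.5), so it has higher entropy.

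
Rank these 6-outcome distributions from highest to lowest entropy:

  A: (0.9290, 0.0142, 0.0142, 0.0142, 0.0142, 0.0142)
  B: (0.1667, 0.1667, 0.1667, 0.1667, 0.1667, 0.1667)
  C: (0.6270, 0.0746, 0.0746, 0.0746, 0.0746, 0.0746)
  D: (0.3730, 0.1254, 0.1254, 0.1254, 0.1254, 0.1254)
B > D > C > A

Key insight: Entropy is maximized by uniform distributions and minimized by concentrated distributions.

Entropies:
  H(A) = 0.5345 bits
  H(B) = 2.5850 bits
  H(C) = 1.8190 bits
  H(D) = 2.4088 bits

Ranking: B > D > C > A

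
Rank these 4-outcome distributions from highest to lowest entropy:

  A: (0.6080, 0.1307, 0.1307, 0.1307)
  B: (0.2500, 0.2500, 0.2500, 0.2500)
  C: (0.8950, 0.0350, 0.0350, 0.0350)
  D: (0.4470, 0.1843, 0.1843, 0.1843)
B > D > A > C

Key insight: Entropy is maximized by uniform distributions and minimized by concentrated distributions.

Entropies:
  H(A) = 1.5874 bits
  H(B) = 2.0000 bits
  H(C) = 0.6511 bits
  H(D) = 1.8684 bits

Ranking: B > D > A > C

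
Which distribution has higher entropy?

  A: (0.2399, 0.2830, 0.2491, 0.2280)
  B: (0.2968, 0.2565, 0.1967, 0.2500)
A

Both distributions are close to uniform, making this a harder comparison.

H(A) = 1.9952 bits
H(B) = 1.9851 bits

The distribution closer to uniform has higher entropy.
Answer: A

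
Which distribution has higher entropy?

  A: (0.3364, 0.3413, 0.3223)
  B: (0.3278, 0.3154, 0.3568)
A

Both distributions are close to uniform, making this a harder comparison.

H(A) = 1.5845 bits
H(B) = 1.5830 bits

The distribution closer to uniform has higher entropy.
Answer: A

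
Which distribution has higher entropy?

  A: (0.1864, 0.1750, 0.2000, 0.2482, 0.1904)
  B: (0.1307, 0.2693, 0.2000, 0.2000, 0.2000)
A

Both distributions are close to uniform, making this a harder comparison.

H(A) = 2.3108 bits
H(B) = 2.2866 bits

The distribution closer to uniform has higher entropy.
Answer: A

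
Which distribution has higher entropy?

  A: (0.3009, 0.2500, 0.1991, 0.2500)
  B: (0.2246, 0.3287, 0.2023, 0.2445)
A

Both distributions are close to uniform, making this a harder comparison.

H(A) = 1.9849 bits
H(B) = 1.9747 bits

The distribution closer to uniform has higher entropy.
Answer: A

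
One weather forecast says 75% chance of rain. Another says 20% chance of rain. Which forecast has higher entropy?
75% forecast

Treat each forecast as a Bernoulli distribution. Binary entropy is maximized at p=0.5 and falls off symmetrically toward 0 or 1. The 75% forecast is closer to 50%, so it is more uncertain. H(75%) ≈ 0.811 bits, H(20%) ≈ 0.722 bits.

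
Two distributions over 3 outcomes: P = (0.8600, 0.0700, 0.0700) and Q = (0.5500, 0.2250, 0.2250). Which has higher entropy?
Q

P is highly concentrated on one outcome (86%), making it nearly deterministic. Q spreads its mass more evenly (max 55%). The more spread-out distribution has higher entropy: H(P) ≈ 0.724 bits, H(Q) ≈ 1.443 bits.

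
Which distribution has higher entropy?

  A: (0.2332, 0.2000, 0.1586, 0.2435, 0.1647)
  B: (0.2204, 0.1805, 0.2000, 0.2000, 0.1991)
B

Both distributions are close to uniform, making this a harder comparison.

H(A) = 2.3003 bits
H(B) = 2.3191 bits

The distribution closer to uniform has higher entropy.
Answer: B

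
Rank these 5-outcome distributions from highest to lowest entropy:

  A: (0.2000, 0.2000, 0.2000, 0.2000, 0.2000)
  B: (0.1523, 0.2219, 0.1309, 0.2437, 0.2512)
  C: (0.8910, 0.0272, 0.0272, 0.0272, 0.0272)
A > B > C

Key insight: Entropy is maximized by uniform distributions and minimized by concentrated distributions.

- Uniform distributions have maximum entropy log₂(5) = 2.3219 bits
- The more "peaked" or concentrated a distribution, the lower its entropy

Entropies:
  H(A) = 2.3219 bits
  H(B) = 2.2765 bits
  H(C) = 0.7149 bits

Ranking: A > B > C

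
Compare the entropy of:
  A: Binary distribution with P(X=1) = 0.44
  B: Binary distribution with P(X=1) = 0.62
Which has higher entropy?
A

For binary distributions, entropy is maximized at p=0.5 and decreases as p moves toward 0 or 1.

H(A) = H(0.44) = 0.9896 bits
H(B) = H(0.62) = 0.9580 bits

Distribution A (p=0.44) is closer to uniform (p=0.5), so it has higher entropy.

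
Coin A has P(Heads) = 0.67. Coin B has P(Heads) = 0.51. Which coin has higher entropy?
B

For binary distributions, entropy is maximized at p=0.5 and decreases as p moves toward 0 or 1.

H(A) = H(0.67) = 0.9149 bits
H(B) = H(0.51) = 0.9997 bits

Distribution B (p=0.51) is closer to uniform (p=0.5), so it has higher entropy.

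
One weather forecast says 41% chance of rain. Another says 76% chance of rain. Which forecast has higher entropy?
41% forecast

Treat each forecast as a Bernoulli distribution. Binary entropy is maximized at p=0.5 and falls off symmetrically toward 0 or 1. The 41% forecast is closer to 50%, so it is more uncertain. H(41%) ≈ 0.977 bits, H(76%) ≈ 0.795 bits.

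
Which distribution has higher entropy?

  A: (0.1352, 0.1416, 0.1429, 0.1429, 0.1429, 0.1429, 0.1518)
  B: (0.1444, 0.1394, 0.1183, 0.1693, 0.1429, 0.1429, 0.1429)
A

Both distributions are close to uniform, making this a harder comparison.

H(A) = 2.8067 bits
H(B) = 2.8007 bits

The distribution closer to uniform has higher entropy.
Answer: A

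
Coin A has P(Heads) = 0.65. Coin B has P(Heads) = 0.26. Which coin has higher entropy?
A

For binary distributions, entropy is maximized at p=0.5 and decreases as p moves toward 0 or 1.

H(A) = H(0.65) = 0.9341 bits
H(B) = H(0.26) = 0.8267 bits

Distribution A (p=0.65) is closer to uniform (p=0.5), so it has higher entropy.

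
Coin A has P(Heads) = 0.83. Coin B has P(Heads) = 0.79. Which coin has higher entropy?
B

For binary distributions, entropy is maximized at p=0.5 and decreases as p moves toward 0 or 1.

H(A) = H(0.83) = 0.6577 bits
H(B) = H(0.79) = 0.7415 bits

Distribution B (p=0.79) is closer to uniform (p=0.5), so it has higher entropy.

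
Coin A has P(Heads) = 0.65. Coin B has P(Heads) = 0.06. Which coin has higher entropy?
A

For binary distributions, entropy is maximized at p=0.5 and decreases as p moves toward 0 or 1.

H(A) = H(0.65) = 0.9341 bits
H(B) = H(0.06) = 0.3274 bits

Distribution A (p=0.65) is closer to uniform (p=0.5), so it has higher entropy.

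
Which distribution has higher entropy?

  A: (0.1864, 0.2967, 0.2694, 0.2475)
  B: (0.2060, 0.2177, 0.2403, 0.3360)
A

Both distributions are close to uniform, making this a harder comparison.

H(A) = 1.9802 bits
H(B) = 1.9714 bits

The distribution closer to uniform has higher entropy.
Answer: A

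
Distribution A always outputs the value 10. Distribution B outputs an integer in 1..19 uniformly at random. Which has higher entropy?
B

A is deterministic, so H(A) = 0. B is uniform over 19 outcomes, so H(B) = log₂(19) = 4.248 bits. Any distribution with genuine randomness has higher entropy than a deterministic one.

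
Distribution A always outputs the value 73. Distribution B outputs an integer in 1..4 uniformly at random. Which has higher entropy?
B

A is deterministic, so H(A) = 0. B is uniform over 4 outcomes, so H(B) = log₂(4) = 2.000 bits. Any distribution with genuine randomness has higher entropy than a deterministic one.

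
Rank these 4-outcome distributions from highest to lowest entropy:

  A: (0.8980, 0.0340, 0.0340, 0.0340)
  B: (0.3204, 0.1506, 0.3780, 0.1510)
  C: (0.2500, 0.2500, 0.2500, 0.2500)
C > B > A

Key insight: Entropy is maximized by uniform distributions and minimized by concentrated distributions.

- Uniform distributions have maximum entropy log₂(4) = 2.0000 bits
- The more "peaked" or concentrated a distribution, the lower its entropy

Entropies:
  H(A) = 0.6370 bits
  H(B) = 1.8798 bits
  H(C) = 2.0000 bits

Ranking: C > B > A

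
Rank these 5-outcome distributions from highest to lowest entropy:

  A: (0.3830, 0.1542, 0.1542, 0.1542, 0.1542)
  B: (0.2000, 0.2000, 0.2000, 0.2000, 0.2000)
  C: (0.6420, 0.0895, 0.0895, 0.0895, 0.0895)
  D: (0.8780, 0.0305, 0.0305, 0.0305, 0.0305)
B > A > C > D

Key insight: Entropy is maximized by uniform distributions and minimized by concentrated distributions.

Entropies:
  H(A) = 2.1941 bits
  H(B) = 2.3219 bits
  H(C) = 1.6570 bits
  H(D) = 0.7791 bits

Ranking: B > A > C > D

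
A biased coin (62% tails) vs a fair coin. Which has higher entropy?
Fair coin

The fair coin is uniform (p=0.5), maximizing binary entropy at 1 bit. The biased coin has H(0.62) ≈ 0.958 bits — its outcome is more predictable, so its entropy is lower.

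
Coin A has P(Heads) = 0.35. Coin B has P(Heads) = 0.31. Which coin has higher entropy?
A

For binary distributions, entropy is maximized at p=0.5 and decreases as p moves toward 0 or 1.

H(A) = H(0.35) = 0.9341 bits
H(B) = H(0.31) = 0.8932 bits

Distribution A (p=0.35) is closer to uniform (p=0.5), so it has higher entropy.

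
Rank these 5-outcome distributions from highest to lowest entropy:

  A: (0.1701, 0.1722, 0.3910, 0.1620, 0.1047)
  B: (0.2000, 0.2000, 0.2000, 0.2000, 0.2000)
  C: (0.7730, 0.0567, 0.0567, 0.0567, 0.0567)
B > A > C

Key insight: Entropy is maximized by uniform distributions and minimized by concentrated distributions.

- Uniform distributions have maximum entropy log₂(5) = 2.3219 bits
- The more "peaked" or concentrated a distribution, the lower its entropy

Entropies:
  H(A) = 2.1676 bits
  H(B) = 2.3219 bits
  H(C) = 1.2267 bits

Ranking: B > A > C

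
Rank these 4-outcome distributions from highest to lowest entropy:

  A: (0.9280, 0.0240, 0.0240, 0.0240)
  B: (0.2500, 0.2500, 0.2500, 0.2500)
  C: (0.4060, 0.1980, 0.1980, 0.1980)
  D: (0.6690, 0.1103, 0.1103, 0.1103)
B > C > D > A

Key insight: Entropy is maximized by uniform distributions and minimized by concentrated distributions.

Entropies:
  H(A) = 0.4875 bits
  H(B) = 2.0000 bits
  H(C) = 1.9158 bits
  H(D) = 1.4406 bits

Ranking: B > C > D > A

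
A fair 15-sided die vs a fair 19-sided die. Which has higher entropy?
19-sided die

Both are uniform distributions; for uniform over n outcomes, H = log₂(n). H(15-sided) = log₂(15) = 3.907 bits and H(19-sided) = log₂(19) = 4.248 bits. More outcomes in a uniform distribution means higher entropy.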